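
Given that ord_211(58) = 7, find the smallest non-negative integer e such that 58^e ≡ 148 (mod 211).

3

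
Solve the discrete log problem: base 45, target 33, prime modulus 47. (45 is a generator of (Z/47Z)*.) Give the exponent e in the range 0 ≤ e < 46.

13

Baby-step giant-step with m = ceil(sqrt(46)) = 7.
Baby table (45^j mod 47 for j=0..6):
  0:1  1:45  2:4  3:39  4:16  5:15  6:17
Giant step factor: 45^(-7) ≡ 29 (mod 47).
Scan 33·29^i mod 47 for i = 0, 1, …:
  i=0: 33   i=1: 17
Match at i=1, j=6: e = 1·7 + 6 = 13.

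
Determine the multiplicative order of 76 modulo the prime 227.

113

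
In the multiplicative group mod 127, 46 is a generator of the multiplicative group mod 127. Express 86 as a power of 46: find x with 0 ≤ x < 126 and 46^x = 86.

83

Baby-step giant-step with m = ceil(sqrt(126)) = 12.
Baby table (46^j mod 127 for j=0..11):
  0:1  1:46  2:84  3:54  4:71  5:91  6:122  7:24
  8:88  9:111  10:26  11:53
Giant step factor: 46^(-12) ≡ 61 (mod 127).
Scan 86·61^i mod 127 for i = 0, 1, …:
  i=0: 86   i=1: 39   i=2: 93   i=3: 85
  i=4: 105   i=5: 55   i=6: 53
Match at i=6, j=11: x = 6·12 + 11 = 83.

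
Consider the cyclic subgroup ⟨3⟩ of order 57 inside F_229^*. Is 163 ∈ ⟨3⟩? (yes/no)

no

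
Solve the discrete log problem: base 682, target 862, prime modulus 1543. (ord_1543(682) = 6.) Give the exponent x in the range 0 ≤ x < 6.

Successive powers of 682 modulo 1543:
  682^0=1  682^1=682  682^2=681  682^3=1542  682^4=861  682^5=862
So 682^5 ≡ 862 (mod 1543), giving x = 5.

5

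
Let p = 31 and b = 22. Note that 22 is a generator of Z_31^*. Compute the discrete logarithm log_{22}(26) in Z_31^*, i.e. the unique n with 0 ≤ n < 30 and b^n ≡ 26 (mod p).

25

Successive powers of 22 modulo 31:
  22^0=1  22^1=22  22^2=19  22^3=15  22^4=20  22^5=6
  22^6=8  22^7=21  22^8=28  22^9=27  22^10=5  22^11=17
  22^12=2  22^13=13  22^14=7  22^15=30  22^16=9  22^17=12
  22^18=16  22^19=11  22^20=25  22^21=23  22^22=10  22^23=3
  22^24=4  22^25=26
So 22^25 ≡ 26 (mod 31), giving n = 25.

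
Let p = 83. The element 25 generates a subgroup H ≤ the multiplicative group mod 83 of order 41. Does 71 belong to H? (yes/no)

no

71 ∈ ⟨25⟩ iff 71^41 ≡ 1 (mod 83), since |⟨25⟩| = 41.
71^41 mod 83 = 82.
Since 82 ≠ 1, 71 does not lie in the subgroup.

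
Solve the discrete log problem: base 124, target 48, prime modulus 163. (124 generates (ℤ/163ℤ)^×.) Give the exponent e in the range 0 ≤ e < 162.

Baby-step giant-step with m = ceil(sqrt(162)) = 13.
Baby table (124^j mod 163 for j=0..12):
  0:1  1:124  2:54  3:13  4:145  5:50  6:6  7:92
  8:161  9:78  10:55  11:137  12:36
Giant step factor: 124^(-13) ≡ 44 (mod 163).
Scan 48·44^i mod 163 for i = 0, 1, …:
  i=0: 48   i=1: 156   i=2: 18   i=3: 140
  i=4: 129   i=5: 134   i=6: 28   i=7: 91
  i=8: 92
Match at i=8, j=7: e = 8·13 + 7 = 111.

111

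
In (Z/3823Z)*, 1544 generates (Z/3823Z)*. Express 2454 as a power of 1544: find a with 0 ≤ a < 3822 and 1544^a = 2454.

Baby-step giant-step with m = ceil(sqrt(3822)) = 62.
Baby table (1544^j mod 3823 for j=0..61):
  0:1  1:1544  2:2207  3:1315  4:347  5:548  6:1229  7:1368
  8:1896  9:2829  10:2110  11:644  12:356  13:2975  14:1977  15:1734
  16:1196  17:115  18:1702  19:1487  20:2128  21:1675  22:1852  23:3707
  24:577  25:129  26:380  27:1801  28:1423  29:2710  30:1878  31:1798
  32:614  33:3735  34:1756  35:757  36:2793  37:48  38:1475  39:2715
  40:1952  41:1364  42:3366  43:1647  44:673  45:3079  46:1987  47:1882
  48:328  49:1796  50:1349  51:3144  52:2949  53:63  54:1697  55:1413
  56:2562  57:2746  58:117  59:967  60:2078  61:935
Giant step factor: 1544^(-62) ≡ 1759 (mod 3823).
Scan 2454·1759^i mod 3823 for i = 0, 1, …:
  i=0: 2454   i=1: 419   i=2: 3005   i=3: 2409
  i=4: 1547   i=5: 3020   i=6: 2033   i=7: 1542
  i=8: 1871   i=9: 3309     …   i=38: 1173
  i=39: 2710
Match at i=39, j=29: a = 39·62 + 29 = 2447.

2447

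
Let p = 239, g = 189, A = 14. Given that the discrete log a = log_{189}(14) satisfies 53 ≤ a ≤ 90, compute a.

59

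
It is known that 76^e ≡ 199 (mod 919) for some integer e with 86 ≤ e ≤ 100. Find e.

89

Compute 76^86 mod 919 = 597, then multiply by 76 repeatedly:
  76^86=597  76^87=341  76^88=184  76^89=199
Found 199 at exponent 89.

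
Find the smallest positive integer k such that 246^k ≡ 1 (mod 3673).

3672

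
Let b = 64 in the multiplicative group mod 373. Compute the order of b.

The order of 64 must divide p − 1 = 372 = 2^2 · 3 · 31.
Divisors: 1, 2, 3, 4, 6, 12, 31, 62, 93, 124, 186, 372.
Check each in increasing order: 64^1 ≡ 64;  64^2 ≡ 366;  64^3 ≡ 298;  64^4 ≡ 49;  64^6 ≡ 30;  64^12 ≡ 154;  64^31 ≡ 372;  64^62 ≡ 1.
Smallest exponent giving 1 is 62.

62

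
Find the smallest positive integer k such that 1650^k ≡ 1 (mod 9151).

9150

The order of 1650 must divide p − 1 = 9150 = 2 · 3 · 5^2 · 61.
Divisors: 1, 2, 3, 5, 6, 10, 15, 25, 30, 50, 61, 75, 122, 150, 183, 305, 366, 610, 915, 1525, 1830, 3050, 4575, 9150.
Check each in increasing order: 1650^1 ≡ 1650;  1650^2 ≡ 4653;  1650^3 ≡ 8912;  1650^5 ≡ 4355;  1650^6 ≡ 2215;  1650^10 ≡ 5153;  1650^15 ≡ 3063;  1650^25 ≡ 7315;  1650^30 ≡ 2194;  1650^50 ≡ 3328;  1650^61 ≡ 7913;  1650^75 ≡ 2660;  1650^122 ≡ 4427;  1650^150 ≡ 1877;  1650^183 ≡ 823;  1650^305 ≡ 1323;  1650^366 ≡ 155;  1650^610 ≡ 2488;  1650^915 ≡ 6415;  1650^1525 ≡ 1176;  1650^1830 ≡ 178;  1650^3050 ≡ 1175;  1650^4575 ≡ 9150;  1650^9150 ≡ 1.
Smallest exponent giving 1 is 9150.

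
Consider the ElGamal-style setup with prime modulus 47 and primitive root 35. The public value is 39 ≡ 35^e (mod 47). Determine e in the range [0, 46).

33

Baby-step giant-step with m = ceil(sqrt(46)) = 7.
Baby table (35^j mod 47 for j=0..6):
  0:1  1:35  2:3  3:11  4:9  5:33  6:27
Giant step factor: 35^(-7) ≡ 19 (mod 47).
Scan 39·19^i mod 47 for i = 0, 1, …:
  i=0: 39   i=1: 36   i=2: 26   i=3: 24
  i=4: 33
Match at i=4, j=5: e = 4·7 + 5 = 33.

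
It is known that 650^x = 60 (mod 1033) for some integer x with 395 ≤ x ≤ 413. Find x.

Compute 650^395 mod 1033 = 117, then multiply by 650 repeatedly:
  650^395=117  650^396=641  650^397=351  650^398=890  650^399=20
  650^400=604  650^401=60
Found 60 at exponent 401.

401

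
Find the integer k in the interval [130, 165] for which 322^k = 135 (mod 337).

Compute 322^130 mod 337 = 309, then multiply by 322 repeatedly:
  322^130=309  322^131=83  322^132=103  322^133=140  322^134=259
  322^135=159  322^136=311  322^137=53  322^138=216  322^139=130
  322^140=72  322^141=268  322^142=24  322^143=314  322^144=8
  322^145=217  322^146=115  322^147=297  322^148=263  322^149=99
  322^150=200  322^151=33  322^152=179  322^153=11  322^154=172
  322^155=116  322^156=282  322^157=151  322^158=94  322^159=275
  322^160=256  322^161=204  322^162=310  322^163=68  322^164=328
  322^165=135
Found 135 at exponent 165.

165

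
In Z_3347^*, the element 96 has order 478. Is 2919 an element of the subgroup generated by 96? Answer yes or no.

2919 ∈ ⟨96⟩ iff 2919^478 ≡ 1 (mod 3347), since |⟨96⟩| = 478.
2919^478 mod 3347 = 1.
Since 1 = 1, 2919 lies in the subgroup.

yes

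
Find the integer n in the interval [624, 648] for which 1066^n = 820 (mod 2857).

Compute 1066^624 mod 2857 = 799, then multiply by 1066 repeatedly:
  1066^624=799  1066^625=348  1066^626=2415  1066^627=233  1066^628=2676
  1066^629=1330  1066^630=708  1066^631=480  1066^632=277  1066^633=1011
  1066^634=637  1066^635=1933  1066^636=681  1066^637=268  1066^638=2845
  1066^639=1493  1066^640=189  1066^641=1484  1066^642=2023  1066^643=2340
  1066^644=279  1066^645=286  1066^646=2034  1066^647=2638  1066^648=820
Found 820 at exponent 648.

648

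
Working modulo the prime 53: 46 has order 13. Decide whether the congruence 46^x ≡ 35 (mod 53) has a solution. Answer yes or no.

35 ∈ ⟨46⟩ iff 35^13 ≡ 1 (mod 53), since |⟨46⟩| = 13.
35^13 mod 53 = 30.
Since 30 ≠ 1, 35 does not lie in the subgroup.

no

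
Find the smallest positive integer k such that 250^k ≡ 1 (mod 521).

260

The order of 250 must divide p − 1 = 520 = 2^3 · 5 · 13.
Divisors: 1, 2, 4, 5, 8, 10, 13, 20, 26, 40, 52, 65, 104, 130, 260, 520.
Check each in increasing order: 250^1 ≡ 250;  250^2 ≡ 501;  250^4 ≡ 400;  250^5 ≡ 489;  250^8 ≡ 53;  250^10 ≡ 503;  250^13 ≡ 388;  250^20 ≡ 324;  250^26 ≡ 496;  250^40 ≡ 255;  250^52 ≡ 104;  250^65 ≡ 235;  250^104 ≡ 396;  250^130 ≡ 520;  250^260 ≡ 1.
Smallest exponent giving 1 is 260.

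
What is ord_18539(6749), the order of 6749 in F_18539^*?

9269

The order of 6749 must divide p − 1 = 18538 = 2 · 13 · 23 · 31.
Divisors: 1, 2, 13, 23, 26, 31, 46, 62, 299, 403, 598, 713, 806, 1426, 9269, 18538.
Check each in increasing order: 6749^1 ≡ 6749;  6749^2 ≡ 17217;  6749^13 ≡ 1593;  6749^23 ≡ 12204;  6749^26 ≡ 16345;  6749^31 ≡ 8379;  6749^46 ≡ 13829;  6749^62 ≡ 448;  6749^299 ≡ 3051;  6749^403 ≡ 12502;  6749^598 ≡ 2023;  6749^713 ≡ 1936;  6749^806 ≡ 16234;  6749^1426 ≡ 3218;  6749^9269 ≡ 1.
Smallest exponent giving 1 is 9269.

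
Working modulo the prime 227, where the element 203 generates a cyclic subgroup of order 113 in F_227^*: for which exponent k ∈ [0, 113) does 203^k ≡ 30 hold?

45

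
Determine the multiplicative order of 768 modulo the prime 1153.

The order of 768 must divide p − 1 = 1152 = 2^7 · 3^2.
Divisors: 1, 2, 3, 4, 6, 8, 9, 12, 16, 18, 24, 32, 36, 48, 64, 72, 96, 128, 144, 192, 288, 384, 576, 1152.
Check each in increasing order: 768^1 ≡ 768;  768^2 ≡ 641;  768^3 ≡ 1110;  768^4 ≡ 413;  768^6 ≡ 696;  768^8 ≡ 1078;  768^9 ≡ 50;  768^12 ≡ 156;  768^16 ≡ 1013;  768^18 ≡ 194;  768^24 ≡ 123;  768^32 ≡ 1152;  768^36 ≡ 740;  768^48 ≡ 140;  768^64 ≡ 1.
Smallest exponent giving 1 is 64.

64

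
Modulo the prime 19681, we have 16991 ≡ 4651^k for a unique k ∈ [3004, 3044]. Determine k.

3030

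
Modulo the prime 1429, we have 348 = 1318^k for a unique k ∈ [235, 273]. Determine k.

241

Compute 1318^235 mod 1429 = 265, then multiply by 1318 repeatedly:
  1318^235=265  1318^236=594  1318^237=1229  1318^238=765  1318^239=825
  1318^240=1310  1318^241=348
Found 348 at exponent 241.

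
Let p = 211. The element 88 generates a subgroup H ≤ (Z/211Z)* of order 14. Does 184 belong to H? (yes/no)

no

⟨88⟩ has order 14; its elements mod 211 are {1, 12, 40, 58, 63, 67, 88, 123, 144, 148, 153, 171, 199, 210}.
184 is not in this set.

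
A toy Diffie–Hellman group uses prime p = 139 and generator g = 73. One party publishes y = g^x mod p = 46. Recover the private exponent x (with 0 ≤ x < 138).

Baby-step giant-step with m = ceil(sqrt(138)) = 12.
Baby table (73^j mod 139 for j=0..11):
  0:1  1:73  2:47  3:95  4:124  5:17  6:129  7:104
  8:86  9:23  10:11  11:108
Giant step factor: 73^(-12) ≡ 57 (mod 139).
Scan 46·57^i mod 139 for i = 0, 1, …:
  i=0: 46   i=1: 120   i=2: 29   i=3: 124
Match at i=3, j=4: x = 3·12 + 4 = 40.

40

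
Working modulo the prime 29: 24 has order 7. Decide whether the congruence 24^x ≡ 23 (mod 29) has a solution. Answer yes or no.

yes

⟨24⟩ has order 7; its elements mod 29 are {1, 7, 16, 20, 23, 24, 25}.
23 is in this set.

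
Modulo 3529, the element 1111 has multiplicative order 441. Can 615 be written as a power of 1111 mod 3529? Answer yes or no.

no

615 ∈ ⟨1111⟩ iff 615^441 ≡ 1 (mod 3529), since |⟨1111⟩| = 441.
615^441 mod 3529 = 1396.
Since 1396 ≠ 1, 615 does not lie in the subgroup.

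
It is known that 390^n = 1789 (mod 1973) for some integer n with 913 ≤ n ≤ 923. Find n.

Compute 390^913 mod 1973 = 20, then multiply by 390 repeatedly:
  390^913=20  390^914=1881  390^915=1607  390^916=1289  390^917=1568
  390^918=1863  390^919=506  390^920=40  390^921=1789
Found 1789 at exponent 921.

921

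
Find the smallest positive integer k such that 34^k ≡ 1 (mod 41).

The order of 34 must divide p − 1 = 40 = 2^3 · 5.
Divisors: 1, 2, 4, 5, 8, 10, 20, 40.
Check each in increasing order: 34^1 ≡ 34;  34^2 ≡ 8;  34^4 ≡ 23;  34^5 ≡ 3;  34^8 ≡ 37;  34^10 ≡ 9;  34^20 ≡ 40;  34^40 ≡ 1.
Smallest exponent giving 1 is 40.

40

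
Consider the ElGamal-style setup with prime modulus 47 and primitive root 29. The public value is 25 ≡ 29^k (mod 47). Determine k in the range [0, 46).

Successive powers of 29 modulo 47:
  29^0=1  29^1=29  29^2=42  29^3=43  29^4=25
So 29^4 ≡ 25 (mod 47), giving k = 4.

4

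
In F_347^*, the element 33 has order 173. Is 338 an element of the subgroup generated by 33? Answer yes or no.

no

338 ∈ ⟨33⟩ iff 338^173 ≡ 1 (mod 347), since |⟨33⟩| = 173.
338^173 mod 347 = 346.
Since 346 ≠ 1, 338 does not lie in the subgroup.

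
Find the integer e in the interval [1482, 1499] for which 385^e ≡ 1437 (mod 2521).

Compute 385^1482 mod 2521 = 728, then multiply by 385 repeatedly:
  385^1482=728  385^1483=449  385^1484=1437
Found 1437 at exponent 1484.

1484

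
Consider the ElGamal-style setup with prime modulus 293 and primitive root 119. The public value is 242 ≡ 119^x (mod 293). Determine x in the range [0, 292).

Baby-step giant-step with m = ceil(sqrt(292)) = 18.
Baby table (119^j mod 293 for j=0..17):
  0:1  1:119  2:97  3:116  4:33  5:118  6:271  7:19
  8:210  9:85  10:153  11:41  12:191  13:168  14:68  15:181
  16:150  17:270
Giant step factor: 119^(-18) ≡ 167 (mod 293).
Scan 242·167^i mod 293 for i = 0, 1, …:
  i=0: 242   i=1: 273   i=2: 176   i=3: 92
  i=4: 128   i=5: 280   i=6: 173   i=7: 177
  i=8: 259   i=9: 182     …   i=14: 213
  i=15: 118
Match at i=15, j=5: x = 15·18 + 5 = 275.

275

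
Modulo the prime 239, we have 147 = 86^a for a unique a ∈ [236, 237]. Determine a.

236

Compute 86^236 mod 239 = 147, then multiply by 86 repeatedly:
  86^236=147
Found 147 at exponent 236.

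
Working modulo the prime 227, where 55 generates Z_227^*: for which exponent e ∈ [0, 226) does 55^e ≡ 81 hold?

138

Baby-step giant-step with m = ceil(sqrt(226)) = 16.
Baby table (55^j mod 227 for j=0..15):
  0:1  1:55  2:74  3:211  4:28  5:178  6:29  7:6
  8:103  9:217  10:131  11:168  12:160  13:174  14:36  15:164
Giant step factor: 55^(-16) ≡ 87 (mod 227).
Scan 81·87^i mod 227 for i = 0, 1, …:
  i=0: 81   i=1: 10   i=2: 189   i=3: 99
  i=4: 214   i=5: 4   i=6: 121   i=7: 85
  i=8: 131
Match at i=8, j=10: e = 8·16 + 10 = 138.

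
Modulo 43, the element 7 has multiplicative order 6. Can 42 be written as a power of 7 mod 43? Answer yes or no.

yes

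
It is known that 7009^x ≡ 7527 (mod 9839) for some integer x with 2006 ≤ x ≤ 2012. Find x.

Compute 7009^2006 mod 9839 = 8769, then multiply by 7009 repeatedly:
  7009^2006=8769  7009^2007=7527
Found 7527 at exponent 2007.

2007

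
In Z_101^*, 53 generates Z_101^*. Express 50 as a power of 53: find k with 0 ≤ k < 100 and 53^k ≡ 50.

Baby-step giant-step with m = ceil(sqrt(100)) = 10.
Baby table (53^j mod 101 for j=0..9):
  0:1  1:53  2:82  3:3  4:58  5:44  6:9  7:73
  8:31  9:27
Giant step factor: 53^(-10) ≡ 6 (mod 101).
Scan 50·6^i mod 101 for i = 0, 1, …:
  i=0: 50   i=1: 98   i=2: 83   i=3: 94
  i=4: 59   i=5: 51   i=6: 3
Match at i=6, j=3: k = 6·10 + 3 = 63.

63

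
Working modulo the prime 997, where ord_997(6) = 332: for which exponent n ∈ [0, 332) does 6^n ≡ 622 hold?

269

Baby-step giant-step with m = ceil(sqrt(332)) = 19.
Baby table (6^j mod 997 for j=0..18):
  0:1  1:6  2:36  3:216  4:299  5:797  6:794  7:776
  8:668  9:20  10:120  11:720  12:332  13:995  14:985  15:925
  16:565  17:399  18:400
Giant step factor: 6^(-19) ≡ 194 (mod 997).
Scan 622·194^i mod 997 for i = 0, 1, …:
  i=0: 622   i=1: 31   i=2: 32   i=3: 226
  i=4: 973   i=5: 329   i=6: 18   i=7: 501
  i=8: 485   i=9: 372     …   i=13: 957
  i=14: 216
Match at i=14, j=3: n = 14·19 + 3 = 269.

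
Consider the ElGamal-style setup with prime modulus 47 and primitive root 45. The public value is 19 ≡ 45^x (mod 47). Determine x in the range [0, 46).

Baby-step giant-step with m = ceil(sqrt(46)) = 7.
Baby table (45^j mod 47 for j=0..6):
  0:1  1:45  2:4  3:39  4:16  5:15  6:17
Giant step factor: 45^(-7) ≡ 29 (mod 47).
Scan 19·29^i mod 47 for i = 0, 1, …:
  i=0: 19   i=1: 34   i=2: 46   i=3: 18
  i=4: 5   i=5: 4
Match at i=5, j=2: x = 5·7 + 2 = 37.

37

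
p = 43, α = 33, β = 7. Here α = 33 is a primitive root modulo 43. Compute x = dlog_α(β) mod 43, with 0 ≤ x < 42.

35

Baby-step giant-step with m = ceil(sqrt(42)) = 7.
Baby table (33^j mod 43 for j=0..6):
  0:1  1:33  2:14  3:32  4:24  5:18  6:35
Giant step factor: 33^(-7) ≡ 7 (mod 43).
Scan 7·7^i mod 43 for i = 0, 1, …:
  i=0: 7   i=1: 6   i=2: 42   i=3: 36
  i=4: 37   i=5: 1
Match at i=5, j=0: x = 5·7 + 0 = 35.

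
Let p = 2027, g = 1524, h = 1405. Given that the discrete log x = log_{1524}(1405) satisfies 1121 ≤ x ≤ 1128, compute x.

Compute 1524^1121 mod 2027 = 1402, then multiply by 1524 repeatedly:
  1524^1121=1402  1524^1122=190  1524^1123=1726  1524^1124=1405
Found 1405 at exponent 1124.

1124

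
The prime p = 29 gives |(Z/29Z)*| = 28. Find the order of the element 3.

28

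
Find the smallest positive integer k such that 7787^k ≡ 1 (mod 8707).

4353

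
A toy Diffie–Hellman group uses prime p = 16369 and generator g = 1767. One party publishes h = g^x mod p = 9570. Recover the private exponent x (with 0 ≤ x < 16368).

Baby-step giant-step with m = ceil(sqrt(16368)) = 128.
Baby table (1767^j mod 16369 for j=0..127):
  0:1  1:1767  2:12179  3:11427  4:8532  5:195  6:816  7:1400
  8:2081  9:10471  10:5287  11:11799  12:11096  13:12939  14:12089  15:16087
  16:9145  17:3012  18:2279  19:219  20:10486  21:15423  22:14425  23:2442
  24:9967  25:15014  26:11958  27:13776  28:1489  29:12023  30:14048  31:7412
  32:1804  33:12082  34:3718  35:5737  36:4868  37:8031  38:15223  39:4774
  40:5623  41:16227  42:10990  43:5696  44:14266  45:16131  46:5048  47:15080
  48:13997  49:15509  50:2697  51:2220  52:10549  53:12161  54:12359  55:2107
  56:7306  57:10930  58:14259  59:3762  60:1640  61:567  62:3380  63:14144
  64:13354  65:8789  66:12351  67:4340  68:8088  69:1359  70:11479  71:2202
  72:11481  73:5736  74:3101  75:12221  76:3796  77:12611  78:5428  79:15411
  80:9590  81:3615  82:3795  83:10844  84:9618  85:3984  86:1058  87:3420
  88:2979  89:9444  90:7537  91:9882  92:12140  93:7990  94:8252  95:12874
  96:11817  97:10164  98:2995  99:4978  100:5973  101:12655  102:1331  103:11110
  104:4939  105:2536  106:12375  107:14010  108:5742  109:13703  110:3450  111:6882
  112:14696  113:6598  114:3938  115:1621  116:16101  117:1145  118:9828  119:14936
  120:5084  121:13216  122:10478  123:1287  124:15207  125:9240  126:7187  127:13454
Giant step factor: 1767^(-128) ≡ 3108 (mod 16369).
Scan 9570·3108^i mod 16369 for i = 0, 1, …:
  i=0: 9570   i=1: 1087   i=2: 6382   i=3: 12397
  i=4: 13619   i=5: 13987   i=6: 11901   i=7: 10737
  i=8: 10574   i=9: 11409     …   i=41: 6348
  i=42: 4939
Match at i=42, j=104: x = 42·128 + 104 = 5480.

5480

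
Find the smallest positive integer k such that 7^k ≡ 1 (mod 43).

The order of 7 must divide p − 1 = 42 = 2 · 3 · 7.
Divisors: 1, 2, 3, 6, 7, 14, 21, 42.
Check each in increasing order: 7^1 ≡ 7;  7^2 ≡ 6;  7^3 ≡ 42;  7^6 ≡ 1.
Smallest exponent giving 1 is 6.

6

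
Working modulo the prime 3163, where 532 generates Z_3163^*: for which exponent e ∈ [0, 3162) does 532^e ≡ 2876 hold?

Baby-step giant-step with m = ceil(sqrt(3162)) = 57.
Baby table (532^j mod 3163 for j=0..56):
  0:1  1:532  2:1517  3:479  4:1788  5:2316  6:1705  7:2442
  8:2314  9:641  10:2571  11:1356  12:228  13:1102  14:1109  15:1670
  16:2800  17:2990  18:2854  19:88  20:2534  21:650  22:1033  23:2357
  24:1376  25:1379  26:2975  27:1200  28:2637  29:1675  30:2297  31:1086
  32:2086  33:2702  34:1462  35:2849  36:591  37:1275  38:1418  39:1582
  40:266  41:2340  42:1821  43:894  44:1158  45:2434  46:1221  47:1157
  48:1902  49:2867  50:678  51:114  52:551  53:2136  54:835  55:1400
  56:1495
Giant step factor: 532^(-57) ≡ 2600 (mod 3163).
Scan 2876·2600^i mod 3163 for i = 0, 1, …:
  i=0: 2876   i=1: 268   i=2: 940   i=3: 2164
  i=4: 2586   i=5: 2225   i=6: 3036   i=7: 1915
  i=8: 438   i=9: 120     …   i=19: 2900
  i=20: 2571
Match at i=20, j=10: e = 20·57 + 10 = 1150.

1150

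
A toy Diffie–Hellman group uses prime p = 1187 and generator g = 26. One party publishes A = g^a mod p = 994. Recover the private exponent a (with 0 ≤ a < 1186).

Baby-step giant-step with m = ceil(sqrt(1186)) = 35.
Baby table (26^j mod 1187 for j=0..34):
  0:1  1:26  2:676  3:958  4:1168  5:693  6:213  7:790
  8:361  9:1077  10:701  11:421  12:263  13:903  14:925  15:310
  16:938  17:648  18:230  19:45  20:1170  21:745  22:378  23:332
  24:323  25:89  26:1127  27:814  28:985  29:683  30:1140  31:1152
  32:277  33:80  34:893
Giant step factor: 26^(-35) ≡ 1021 (mod 1187).
Scan 994·1021^i mod 1187 for i = 0, 1, …:
  i=0: 994   i=1: 1176   i=2: 639   i=3: 756
  i=4: 326   i=5: 486   i=6: 40   i=7: 482
  i=8: 704   i=9: 649     …   i=21: 291
  i=22: 361
Match at i=22, j=8: a = 22·35 + 8 = 778.

778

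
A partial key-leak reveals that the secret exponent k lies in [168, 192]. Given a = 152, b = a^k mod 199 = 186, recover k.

169

Compute 152^168 mod 199 = 140, then multiply by 152 repeatedly:
  152^168=140  152^169=186
Found 186 at exponent 169.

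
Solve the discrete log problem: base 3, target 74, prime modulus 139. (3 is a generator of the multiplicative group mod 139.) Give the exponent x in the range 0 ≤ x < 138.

Baby-step giant-step with m = ceil(sqrt(138)) = 12.
Baby table (3^j mod 139 for j=0..11):
  0:1  1:3  2:9  3:27  4:81  5:104  6:34  7:102
  8:28  9:84  10:113  11:61
Giant step factor: 3^(-12) ≡ 79 (mod 139).
Scan 74·79^i mod 139 for i = 0, 1, …:
  i=0: 74   i=1: 8   i=2: 76   i=3: 27
Match at i=3, j=3: x = 3·12 + 3 = 39.

39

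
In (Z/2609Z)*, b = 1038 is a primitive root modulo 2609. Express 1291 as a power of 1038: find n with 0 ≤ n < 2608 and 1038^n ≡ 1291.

83

Baby-step giant-step with m = ceil(sqrt(2608)) = 52.
Baby table (1038^j mod 2609 for j=0..51):
  0:1  1:1038  2:2536  3:2496  4:111  5:422  6:2333  7:502
  8:1885  9:2489  10:672  11:933  12:515  13:2334  14:1540  15:1812
  16:2376  17:783  18:1355  19:239  20:227  21:816  22:1692  23:439
  24:1716  25:1870  26:2573  27:1767  28:19  29:1459  30:1222  31:462
  32:2109  33:191  34:2583  35:1711  36:1898  37:329  38:2332  39:2073
  40:1958  41:2602  42:561  43:511  44:791  45:1832  46:2264  47:1932
  48:1704  49:2459  50:840  51:514
Giant step factor: 1038^(-52) ≡ 1995 (mod 2609).
Scan 1291·1995^i mod 2609 for i = 0, 1, …:
  i=0: 1291   i=1: 462
Match at i=1, j=31: n = 1·52 + 31 = 83.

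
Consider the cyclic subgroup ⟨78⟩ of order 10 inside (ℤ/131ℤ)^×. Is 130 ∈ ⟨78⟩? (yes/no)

⟨78⟩ has order 10; its elements mod 131 are {1, 42, 53, 58, 61, 70, 73, 78, 89, 130}.
130 is in this set.

yes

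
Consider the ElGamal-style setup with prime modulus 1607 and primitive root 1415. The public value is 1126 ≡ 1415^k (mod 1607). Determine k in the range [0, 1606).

Baby-step giant-step with m = ceil(sqrt(1606)) = 41.
Baby table (1415^j mod 1607 for j=0..40):
  0:1  1:1415  2:1510  3:947  4:1374  5:1347  6:103  7:1115
  8:1258  9:1121  10:106  11:539  12:967  13:748  14:1014  15:1366
  16:1276  17:879  18:1574  19:1515  20:1594  21:889  22:1261  23:545
  24:1422  25:166  26:268  27:1575  28:1323  29:1497  30:229  31:1028
  32:285  33:1525  34:1281  35:1526  36:1089  37:1429  38:429  39:1196
  40:169
Giant step factor: 1415^(-41) ≡ 120 (mod 1607).
Scan 1126·120^i mod 1607 for i = 0, 1, …:
  i=0: 1126   i=1: 132   i=2: 1377   i=3: 1326
  i=4: 27   i=5: 26   i=6: 1513   i=7: 1576
  i=8: 1101   i=9: 346     …   i=28: 1337
  i=29: 1347
Match at i=29, j=5: k = 29·41 + 5 = 1194.

1194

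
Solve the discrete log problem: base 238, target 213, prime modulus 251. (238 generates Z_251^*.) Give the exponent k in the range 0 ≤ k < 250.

189

Baby-step giant-step with m = ceil(sqrt(250)) = 16.
Baby table (238^j mod 251 for j=0..15):
  0:1  1:238  2:169  3:62  4:198  5:187  6:79  7:228
  8:48  9:129  10:80  11:215  12:217  13:191  14:27  15:151
Giant step factor: 238^(-16) ≡ 106 (mod 251).
Scan 213·106^i mod 251 for i = 0, 1, …:
  i=0: 213   i=1: 239   i=2: 234   i=3: 206
  i=4: 250   i=5: 145   i=6: 59   i=7: 230
  i=8: 33   i=9: 235   i=10: 61   i=11: 191
Match at i=11, j=13: k = 11·16 + 13 = 189.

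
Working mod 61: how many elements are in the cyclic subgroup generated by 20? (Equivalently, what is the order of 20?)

5

The order of 20 must divide p − 1 = 60 = 2^2 · 3 · 5.
Divisors: 1, 2, 3, 4, 5, 6, 10, 12, 15, 20, 30, 60.
Check each in increasing order: 20^1 ≡ 20;  20^2 ≡ 34;  20^3 ≡ 9;  20^4 ≡ 58;  20^5 ≡ 1.
Smallest exponent giving 1 is 5.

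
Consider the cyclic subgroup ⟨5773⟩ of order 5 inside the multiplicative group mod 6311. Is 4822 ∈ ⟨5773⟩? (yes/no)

no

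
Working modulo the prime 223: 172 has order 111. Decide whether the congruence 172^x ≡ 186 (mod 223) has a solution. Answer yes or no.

no

186 ∈ ⟨172⟩ iff 186^111 ≡ 1 (mod 223), since |⟨172⟩| = 111.
186^111 mod 223 = 222.
Since 222 ≠ 1, 186 does not lie in the subgroup.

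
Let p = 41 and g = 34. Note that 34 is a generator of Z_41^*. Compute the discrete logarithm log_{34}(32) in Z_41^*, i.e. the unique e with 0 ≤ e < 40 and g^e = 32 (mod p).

30

Successive powers of 34 modulo 41:
  34^0=1  34^1=34  34^2=8  34^3=26  34^4=23  34^5=3
  34^6=20  34^7=24  34^8=37  34^9=28  34^10=9  34^11=19
  34^12=31  34^13=29  34^14=2  34^15=27  34^16=16  34^17=11
  34^18=5  34^19=6  34^20=40  34^21=7  34^22=33  34^23=15
  34^24=18  34^25=38  34^26=21  34^27=17  34^28=4  34^29=13
  34^30=32
So 34^30 ≡ 32 (mod 41), giving e = 30.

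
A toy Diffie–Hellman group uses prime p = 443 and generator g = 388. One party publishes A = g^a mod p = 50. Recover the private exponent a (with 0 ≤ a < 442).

Baby-step giant-step with m = ceil(sqrt(442)) = 22.
Baby table (388^j mod 443 for j=0..21):
  0:1  1:388  2:367  3:193  4:17  5:394  6:37  7:180
  8:289  9:53  10:186  11:402  12:40  13:15  14:61  15:189
  16:237  17:255  18:151  19:112  20:42  21:348
Giant step factor: 388^(-22) ≡ 258 (mod 443).
Scan 50·258^i mod 443 for i = 0, 1, …:
  i=0: 50   i=1: 53
Match at i=1, j=9: a = 1·22 + 9 = 31.

31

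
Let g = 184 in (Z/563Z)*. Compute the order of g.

The order of 184 must divide p − 1 = 562 = 2 · 281.
Divisors: 1, 2, 281, 562.
Check each in increasing order: 184^1 ≡ 184;  184^2 ≡ 76;  184^281 ≡ 562;  184^562 ≡ 1.
Smallest exponent giving 1 is 562.

562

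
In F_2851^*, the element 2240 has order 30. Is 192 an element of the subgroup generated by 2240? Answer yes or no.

no

192 ∈ ⟨2240⟩ iff 192^30 ≡ 1 (mod 2851), since |⟨2240⟩| = 30.
192^30 mod 2851 = 1779.
Since 1779 ≠ 1, 192 does not lie in the subgroup.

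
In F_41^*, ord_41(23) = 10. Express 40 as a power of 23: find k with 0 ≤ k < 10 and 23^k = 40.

5

Successive powers of 23 modulo 41:
  23^0=1  23^1=23  23^2=37  23^3=31  23^4=16  23^5=40
So 23^5 ≡ 40 (mod 41), giving k = 5.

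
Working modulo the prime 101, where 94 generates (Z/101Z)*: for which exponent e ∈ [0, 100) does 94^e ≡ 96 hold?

Baby-step giant-step with m = ceil(sqrt(100)) = 10.
Baby table (94^j mod 101 for j=0..9):
  0:1  1:94  2:49  3:61  4:78  5:60  6:85  7:11
  8:24  9:34
Giant step factor: 94^(-10) ≡ 14 (mod 101).
Scan 96·14^i mod 101 for i = 0, 1, …:
  i=0: 96   i=1: 31   i=2: 30   i=3: 16
  i=4: 22   i=5: 5   i=6: 70   i=7: 71
  i=8: 85
Match at i=8, j=6: e = 8·10 + 6 = 86.

86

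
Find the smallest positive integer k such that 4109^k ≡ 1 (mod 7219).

The order of 4109 must divide p − 1 = 7218 = 2 · 3^2 · 401.
Divisors: 1, 2, 3, 6, 9, 18, 401, 802, 1203, 2406, 3609, 7218.
Check each in increasing order: 4109^1 ≡ 4109;  4109^2 ≡ 5859;  4109^3 ≡ 6485;  4109^6 ≡ 4550;  4109^9 ≡ 2697;  4109^18 ≡ 4276;  4109^401 ≡ 4493;  4109^802 ≡ 2725;  4109^1203 ≡ 1.
Smallest exponent giving 1 is 1203.

1203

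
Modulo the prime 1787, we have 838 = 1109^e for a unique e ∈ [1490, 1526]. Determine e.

1526

Compute 1109^1490 mod 1787 = 1651, then multiply by 1109 repeatedly:
  1109^1490=1651  1109^1491=1071  1109^1492=1171  1109^1493=1277  1109^1494=889
  1109^1495=1264  1109^1496=768  1109^1497=1100  1109^1498=1166  1109^1499=1093
  1109^1500=551  1109^1501=1692  1109^1502=78  1109^1503=726  1109^1504=984
  1109^1505=1186  1109^1506=42  1109^1507=116  1109^1508=1767  1109^1509=1051
  1109^1510=435  1109^1511=1712  1109^1512=814  1109^1513=291  1109^1514=1059
  1109^1515=372  1109^1516=1538  1109^1517=844  1109^1518=1395  1109^1519=1300
  1109^1520=1378  1109^1521=317  1109^1522=1301  1109^1523=700  1109^1524=742
  1109^1525=858  1109^1526=838
Found 838 at exponent 1526.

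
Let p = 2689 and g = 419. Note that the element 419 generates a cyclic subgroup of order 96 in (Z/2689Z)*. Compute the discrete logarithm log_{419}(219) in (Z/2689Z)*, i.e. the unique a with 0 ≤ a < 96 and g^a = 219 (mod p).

81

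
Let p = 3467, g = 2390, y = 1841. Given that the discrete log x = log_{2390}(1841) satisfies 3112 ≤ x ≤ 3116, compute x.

3112

Compute 2390^3112 mod 3467 = 1841, then multiply by 2390 repeatedly:
  2390^3112=1841
Found 1841 at exponent 3112.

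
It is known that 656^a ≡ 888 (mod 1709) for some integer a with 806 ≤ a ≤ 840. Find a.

820

Compute 656^806 mod 1709 = 584, then multiply by 656 repeatedly:
  656^806=584  656^807=288  656^808=938  656^809=88  656^810=1331
  656^811=1546  656^812=739  656^813=1137  656^814=748  656^815=205
  656^816=1178  656^817=300  656^818=265  656^819=1231  656^820=888
Found 888 at exponent 820.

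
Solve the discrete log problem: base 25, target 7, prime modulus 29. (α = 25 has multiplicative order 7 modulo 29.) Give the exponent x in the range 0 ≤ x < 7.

Successive powers of 25 modulo 29:
  25^0=1  25^1=25  25^2=16  25^3=23  25^4=24  25^5=20
  25^6=7
So 25^6 ≡ 7 (mod 29), giving x = 6.

6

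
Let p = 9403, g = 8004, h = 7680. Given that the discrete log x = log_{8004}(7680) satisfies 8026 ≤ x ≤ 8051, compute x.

8039

Compute 8004^8026 mod 9403 = 6151, then multiply by 8004 repeatedly:
  8004^8026=6151  8004^8027=7899  8004^8028=7227  8004^8029=7055  8004^8030=3205
  8004^8031=1436  8004^8032=3278  8004^8033=2742  8004^8034=366  8004^8035=5131
  8004^8036=5623  8004^8037=3734  8004^8038=4202  8004^8039=7680
Found 7680 at exponent 8039.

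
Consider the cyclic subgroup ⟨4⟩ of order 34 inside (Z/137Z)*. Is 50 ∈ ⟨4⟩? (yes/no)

50 ∈ ⟨4⟩ iff 50^34 ≡ 1 (mod 137), since |⟨4⟩| = 34.
50^34 mod 137 = 1.
Since 1 = 1, 50 lies in the subgroup.

yes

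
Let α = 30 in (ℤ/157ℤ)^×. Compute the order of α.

The order of 30 must divide p − 1 = 156 = 2^2 · 3 · 13.
Divisors: 1, 2, 3, 4, 6, 12, 13, 26, 39, 52, 78, 156.
Check each in increasing order: 30^1 ≡ 30;  30^2 ≡ 115;  30^3 ≡ 153;  30^4 ≡ 37;  30^6 ≡ 16;  30^12 ≡ 99;  30^13 ≡ 144;  30^26 ≡ 12;  30^39 ≡ 1.
Smallest exponent giving 1 is 39.

39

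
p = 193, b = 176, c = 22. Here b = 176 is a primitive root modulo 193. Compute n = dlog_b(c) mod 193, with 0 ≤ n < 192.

103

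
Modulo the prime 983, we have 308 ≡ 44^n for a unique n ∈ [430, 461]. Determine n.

455

Compute 44^430 mod 983 = 336, then multiply by 44 repeatedly:
  44^430=336  44^431=39  44^432=733  44^433=796  44^434=619
  44^435=695  44^436=107  44^437=776  44^438=722  44^439=312
  44^440=949  44^441=470  44^442=37  44^443=645  44^444=856
  44^445=310  44^446=861  44^447=530  44^448=711  44^449=811
  44^450=296  44^451=245  44^452=950  44^453=514  44^454=7
  44^455=308
Found 308 at exponent 455.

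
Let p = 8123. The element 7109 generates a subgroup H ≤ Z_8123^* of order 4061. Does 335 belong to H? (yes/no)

yes

335 ∈ ⟨7109⟩ iff 335^4061 ≡ 1 (mod 8123), since |⟨7109⟩| = 4061.
335^4061 mod 8123 = 1.
Since 1 = 1, 335 lies in the subgroup.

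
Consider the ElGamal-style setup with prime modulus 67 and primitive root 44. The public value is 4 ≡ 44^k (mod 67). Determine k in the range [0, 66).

26

Successive powers of 44 modulo 67:
  44^0=1  44^1=44  44^2=60  44^3=27  44^4=49  44^5=12
  44^6=59  44^7=50  44^8=56  44^9=52  44^10=10  44^11=38
  44^12=64  44^13=2  44^14=21  44^15=53  44^16=54  44^17=31
  44^18=24  44^19=51  44^20=33  44^21=45  44^22=37  44^23=20
  44^24=9  44^25=61  44^26=4
So 44^26 ≡ 4 (mod 67), giving k = 26.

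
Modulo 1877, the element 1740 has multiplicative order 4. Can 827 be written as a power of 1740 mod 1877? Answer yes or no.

no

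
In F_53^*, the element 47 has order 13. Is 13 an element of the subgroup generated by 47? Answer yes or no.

⟨47⟩ has order 13; its elements mod 53 are {1, 10, 13, 15, 16, 24, 28, 36, 42, 44, 46, 47, 49}.
13 is in this set.

yes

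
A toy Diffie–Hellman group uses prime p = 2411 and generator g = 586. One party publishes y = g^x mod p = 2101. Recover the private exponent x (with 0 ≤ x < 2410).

Baby-step giant-step with m = ceil(sqrt(2410)) = 50.
Baby table (586^j mod 2411 for j=0..49):
  0:1  1:586  2:1034  3:763  4:1083  5:545  6:1118  7:1767
  8:1143  9:1951  10:472  11:1738  12:1026  13:897  14:44  15:1674
  16:2098  17:2229  18:1843  19:2281  20:972  21:596  22:2072  23:1459
  24:1480  25:1731  26:1746  27:892  28:1936  29:1326  30:694  31:1636
  32:1529  33:1513  34:1781  35:2114  36:1961  37:1510  38:23  39:1423
  40:2083  41:672  42:799  43:480  44:1604  45:2065  46:2179  47:1475
  48:1212  49:1398
Giant step factor: 586^(-50) ≡ 1521 (mod 2411).
Scan 2101·1521^i mod 2411 for i = 0, 1, …:
  i=0: 2101   i=1: 1046   i=2: 2117   i=3: 1272
  i=4: 1090   i=5: 1533   i=6: 256   i=7: 1205
  i=8: 445   i=9: 1765     …   i=16: 1500
  i=17: 694
Match at i=17, j=30: x = 17·50 + 30 = 880.

880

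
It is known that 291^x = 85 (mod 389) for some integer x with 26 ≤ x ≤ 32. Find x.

32

Compute 291^26 mod 389 = 246, then multiply by 291 repeatedly:
  291^26=246  291^27=10  291^28=187  291^29=346  291^30=324
  291^31=146  291^32=85
Found 85 at exponent 32.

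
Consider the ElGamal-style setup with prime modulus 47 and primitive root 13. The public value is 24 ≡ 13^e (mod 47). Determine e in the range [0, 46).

36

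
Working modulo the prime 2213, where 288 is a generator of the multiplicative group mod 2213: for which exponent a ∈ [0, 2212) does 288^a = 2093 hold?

Baby-step giant-step with m = ceil(sqrt(2212)) = 48.
Baby table (288^j mod 2213 for j=0..47):
  0:1  1:288  2:1063  3:750  4:1339  5:570  6:398  7:1761
  8:391  9:1958  10:1802  11:1134  12:1281  13:1570  14:708  15:308
  16:184  17:2093  18:848  19:794  20:733  21:869  22:203  23:926
  24:1128  25:1766  26:1831  27:634  28:1126  29:1190  30:1918  31:1347
  32:661  33:50  34:1122  35:38  36:2092  37:560  38:1944  39:2196
  40:1743  41:1846  42:528  43:1580  44:1375  45:2086  46:1045  47:2205
Giant step factor: 288^(-48) ≡ 535 (mod 2213).
Scan 2093·535^i mod 2213 for i = 0, 1, …:
  i=0: 2093
Match at i=0, j=17: a = 0·48 + 17 = 17.

17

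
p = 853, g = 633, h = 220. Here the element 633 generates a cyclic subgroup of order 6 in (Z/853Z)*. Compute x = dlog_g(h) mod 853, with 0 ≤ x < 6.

4

Successive powers of 633 modulo 853:
  633^0=1  633^1=633  633^2=632  633^3=852  633^4=220
So 633^4 ≡ 220 (mod 853), giving x = 4.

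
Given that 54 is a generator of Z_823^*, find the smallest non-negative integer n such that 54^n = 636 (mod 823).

11

Baby-step giant-step with m = ceil(sqrt(822)) = 29.
Baby table (54^j mod 823 for j=0..28):
  0:1  1:54  2:447  3:271  4:643  5:156  6:194  7:600
  8:303  9:725  10:469  11:636  12:601  13:357  14:349  15:740
  16:456  17:757  18:551  19:126  20:220  21:358  22:403  23:364
  24:727  25:577  26:707  27:320  28:820
Giant step factor: 54^(-29) ≡ 127 (mod 823).
Scan 636·127^i mod 823 for i = 0, 1, …:
  i=0: 636
Match at i=0, j=11: n = 0·29 + 11 = 11.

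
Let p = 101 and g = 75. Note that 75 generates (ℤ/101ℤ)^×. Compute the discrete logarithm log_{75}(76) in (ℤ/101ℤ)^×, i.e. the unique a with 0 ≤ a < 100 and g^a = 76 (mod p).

Baby-step giant-step with m = ceil(sqrt(100)) = 10.
Baby table (75^j mod 101 for j=0..9):
  0:1  1:75  2:70  3:99  4:52  5:62  6:4  7:98
  8:78  9:93
Giant step factor: 75^(-10) ≡ 17 (mod 101).
Scan 76·17^i mod 101 for i = 0, 1, …:
  i=0: 76   i=1: 80   i=2: 47   i=3: 92
  i=4: 49   i=5: 25   i=6: 21   i=7: 54
  i=8: 9   i=9: 52
Match at i=9, j=4: a = 9·10 + 4 = 94.

94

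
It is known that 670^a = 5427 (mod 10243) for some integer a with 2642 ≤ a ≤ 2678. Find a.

2647

Compute 670^2642 mod 10243 = 3165, then multiply by 670 repeatedly:
  670^2642=3165  670^2643=249  670^2644=2942  670^2645=4484  670^2646=3081
  670^2647=5427
Found 5427 at exponent 2647.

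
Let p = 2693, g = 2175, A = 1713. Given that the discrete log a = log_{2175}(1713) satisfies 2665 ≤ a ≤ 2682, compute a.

2673

Compute 2175^2665 mod 2693 = 2046, then multiply by 2175 repeatedly:
  2175^2665=2046  2175^2666=1214  2175^2667=1310  2175^2668=56  2175^2669=615
  2175^2670=1897  2175^2671=299  2175^2672=1312  2175^2673=1713
Found 1713 at exponent 2673.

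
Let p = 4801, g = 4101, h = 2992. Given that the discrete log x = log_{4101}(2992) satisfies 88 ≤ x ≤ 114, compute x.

Compute 4101^88 mod 4801 = 2316, then multiply by 4101 repeatedly:
  4101^88=2316  4101^89=1538  4101^90=3625  4101^91=2229  4101^92=25
  4101^93=1704  4101^94=2649  4101^95=3687  4101^96=2038  4101^97=4098
  4101^98=2398  4101^99=1750  4101^100=4056  4101^101=2992
Found 2992 at exponent 101.

101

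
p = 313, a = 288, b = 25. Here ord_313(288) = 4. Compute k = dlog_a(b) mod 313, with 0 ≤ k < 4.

3

Successive powers of 288 modulo 313:
  288^0=1  288^1=288  288^2=312  288^3=25
So 288^3 ≡ 25 (mod 313), giving k = 3.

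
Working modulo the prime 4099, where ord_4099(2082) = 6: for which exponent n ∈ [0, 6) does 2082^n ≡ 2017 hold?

Successive powers of 2082 modulo 4099:
  2082^0=1  2082^1=2082  2082^2=2081  2082^3=4098  2082^4=2017
So 2082^4 ≡ 2017 (mod 4099), giving n = 4.

4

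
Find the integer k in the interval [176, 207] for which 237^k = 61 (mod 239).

184

Compute 237^176 mod 239 = 102, then multiply by 237 repeatedly:
  237^176=102  237^177=35  237^178=169  237^179=140  237^180=198
  237^181=82  237^182=75  237^183=89  237^184=61
Found 61 at exponent 184.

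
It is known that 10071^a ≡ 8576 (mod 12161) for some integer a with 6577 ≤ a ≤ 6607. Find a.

6581

Compute 10071^6577 mod 12161 = 7470, then multiply by 10071 repeatedly:
  10071^6577=7470  10071^6578=2424  10071^6579=4977  10071^6580=7886  10071^6581=8576
Found 8576 at exponent 6581.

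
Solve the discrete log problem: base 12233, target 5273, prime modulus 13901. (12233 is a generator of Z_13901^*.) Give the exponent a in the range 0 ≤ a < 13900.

11413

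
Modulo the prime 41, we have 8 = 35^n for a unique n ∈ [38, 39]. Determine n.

38

Compute 35^38 mod 41 = 8, then multiply by 35 repeatedly:
  35^38=8
Found 8 at exponent 38.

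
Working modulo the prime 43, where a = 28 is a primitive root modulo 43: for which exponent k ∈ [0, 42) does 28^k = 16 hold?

Successive powers of 28 modulo 43:
  28^0=1  28^1=28  28^2=10  28^3=22  28^4=14  28^5=5
  28^6=11  28^7=7  28^8=24  28^9=27  28^10=25  28^11=12
  28^12=35  28^13=34  28^14=6  28^15=39  28^16=17  28^17=3
  28^18=41  28^19=30  28^20=23  28^21=42  28^22=15  28^23=33
  28^24=21  28^25=29  28^26=38  28^27=32  28^28=36  28^29=19
  28^30=16
So 28^30 ≡ 16 (mod 43), giving k = 30.

30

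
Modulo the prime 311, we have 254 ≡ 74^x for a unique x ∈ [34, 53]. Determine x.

36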